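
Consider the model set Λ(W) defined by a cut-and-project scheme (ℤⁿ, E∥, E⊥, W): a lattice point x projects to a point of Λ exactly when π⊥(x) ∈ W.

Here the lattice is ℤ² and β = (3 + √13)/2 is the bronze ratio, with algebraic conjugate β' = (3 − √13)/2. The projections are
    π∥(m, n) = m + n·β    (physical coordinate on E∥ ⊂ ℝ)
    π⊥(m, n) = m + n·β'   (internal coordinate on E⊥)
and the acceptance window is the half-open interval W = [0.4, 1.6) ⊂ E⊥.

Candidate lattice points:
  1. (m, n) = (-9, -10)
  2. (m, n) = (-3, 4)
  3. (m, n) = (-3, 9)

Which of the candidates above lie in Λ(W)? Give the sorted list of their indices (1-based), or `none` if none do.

Numerically β ≈ 3.3028 and β' = −1/β ≈ -0.3028.
candidate 1: (m,n)=(-9,-10) → π∥ = -9-10·β ≈ -42.0278, π⊥ = -9-10·β' ≈ -5.9722 ∉ [0.4, 1.6) ⇒ out
candidate 2: (m,n)=(-3,4) → π∥ = -3+4·β ≈ 10.2111, π⊥ = -3+4·β' ≈ -4.2111 ∉ [0.4, 1.6) ⇒ out
candidate 3: (m,n)=(-3,9) → π∥ = -3+9·β ≈ 26.7250, π⊥ = -3+9·β' ≈ -5.7250 ∉ [0.4, 1.6) ⇒ out

none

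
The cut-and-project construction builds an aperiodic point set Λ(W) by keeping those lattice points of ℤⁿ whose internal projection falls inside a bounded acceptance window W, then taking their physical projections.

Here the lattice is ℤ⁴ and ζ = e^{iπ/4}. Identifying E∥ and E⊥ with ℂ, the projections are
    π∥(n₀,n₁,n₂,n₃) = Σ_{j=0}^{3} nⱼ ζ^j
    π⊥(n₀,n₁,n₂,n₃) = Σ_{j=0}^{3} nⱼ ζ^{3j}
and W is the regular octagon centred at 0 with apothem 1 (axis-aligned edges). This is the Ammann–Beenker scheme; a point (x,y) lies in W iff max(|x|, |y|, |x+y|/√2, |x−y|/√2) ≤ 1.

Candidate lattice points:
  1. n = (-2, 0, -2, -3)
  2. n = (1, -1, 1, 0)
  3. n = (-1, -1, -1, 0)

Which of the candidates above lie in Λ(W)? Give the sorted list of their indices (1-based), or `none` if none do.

Internal map: ζ^{3j} for j=0..3 gives (1,0), (−√2/2,√2/2), (0,−1), (√2/2,√2/2).
#1 (-2, 0, -2, -3): internal (-4.12132, -0.12132); octagon support 4.12132 vs apothem 1 → ∉ W
#2 (1, -1, 1, 0): internal (1.70711, -1.70711); octagon support 2.41421 vs apothem 1 → ∉ W
#3 (-1, -1, -1, 0): internal (-0.29289, 0.29289); octagon support 0.41421 vs apothem 1 → ∈ W

3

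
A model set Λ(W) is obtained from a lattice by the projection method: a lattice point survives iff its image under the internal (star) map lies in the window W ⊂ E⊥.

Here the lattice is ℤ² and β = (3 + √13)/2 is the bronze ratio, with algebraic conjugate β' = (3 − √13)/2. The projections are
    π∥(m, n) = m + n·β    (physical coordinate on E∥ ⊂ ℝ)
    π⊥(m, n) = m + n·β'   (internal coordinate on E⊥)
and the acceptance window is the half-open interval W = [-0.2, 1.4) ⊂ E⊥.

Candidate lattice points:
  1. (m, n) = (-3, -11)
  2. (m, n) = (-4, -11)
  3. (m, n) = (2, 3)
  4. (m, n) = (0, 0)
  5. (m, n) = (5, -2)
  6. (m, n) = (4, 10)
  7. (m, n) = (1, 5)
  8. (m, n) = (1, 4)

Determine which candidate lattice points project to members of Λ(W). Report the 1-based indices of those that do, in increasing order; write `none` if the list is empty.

1, 3, 4, 6

Compute β' = (3−√13)/2 = -0.302776, so π⊥(m,n) = m -0.302776·n.
#1 (-3,-11): internal coord -3 + (-11)·β' = +0.330532; +0.330532 ∈ [-0.2, 1.4) → IN Λ
#2 (-4,-11): internal coord -4 + (-11)·β' = -0.669468; -0.669468 ∉ [-0.2, 1.4) → out
#3 (2,3): internal coord 2 + (3)·β' = +1.091673; +1.091673 ∈ [-0.2, 1.4) → IN Λ
#4 (0,0): internal coord 0 + (0)·β' = +0.000000; +0.000000 ∈ [-0.2, 1.4) → IN Λ
#5 (5,-2): internal coord 5 + (-2)·β' = +5.605551; +5.605551 ∉ [-0.2, 1.4) → out
#6 (4,10): internal coord 4 + (10)·β' = +0.972244; +0.972244 ∈ [-0.2, 1.4) → IN Λ
#7 (1,5): internal coord 1 + (5)·β' = -0.513878; -0.513878 ∉ [-0.2, 1.4) → out
#8 (1,4): internal coord 1 + (4)·β' = -0.211103; -0.211103 ∉ [-0.2, 1.4) → out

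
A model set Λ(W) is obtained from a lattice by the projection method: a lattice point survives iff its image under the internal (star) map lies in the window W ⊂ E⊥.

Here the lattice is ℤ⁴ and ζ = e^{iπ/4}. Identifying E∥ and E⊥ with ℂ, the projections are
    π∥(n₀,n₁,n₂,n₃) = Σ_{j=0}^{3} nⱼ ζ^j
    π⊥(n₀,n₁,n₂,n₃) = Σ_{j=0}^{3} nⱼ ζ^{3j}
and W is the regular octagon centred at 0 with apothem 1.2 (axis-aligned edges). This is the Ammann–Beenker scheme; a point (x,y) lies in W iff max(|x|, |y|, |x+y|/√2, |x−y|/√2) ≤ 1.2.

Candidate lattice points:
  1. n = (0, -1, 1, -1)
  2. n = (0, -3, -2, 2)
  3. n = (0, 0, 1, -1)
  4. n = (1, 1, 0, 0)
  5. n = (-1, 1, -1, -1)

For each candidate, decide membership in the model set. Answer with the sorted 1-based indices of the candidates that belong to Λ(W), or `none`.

Internal map: ζ^{3j} for j=0..3 gives (1,0), (−√2/2,√2/2), (0,−1), (√2/2,√2/2).
#1 (0, -1, 1, -1): internal (0.0000, -2.4142); octagon support 2.4142 vs apothem 1.2 → ∉ W
#2 (0, -3, -2, 2): internal (3.5355, 1.2929); octagon support 3.5355 vs apothem 1.2 → ∉ W
#3 (0, 0, 1, -1): internal (-0.7071, -1.7071); octagon support 1.7071 vs apothem 1.2 → ∉ W
#4 (1, 1, 0, 0): internal (0.2929, 0.7071); octagon support 0.7071 vs apothem 1.2 → ∈ W
#5 (-1, 1, -1, -1): internal (-2.4142, 1.0000); octagon support 2.4142 vs apothem 1.2 → ∉ W

4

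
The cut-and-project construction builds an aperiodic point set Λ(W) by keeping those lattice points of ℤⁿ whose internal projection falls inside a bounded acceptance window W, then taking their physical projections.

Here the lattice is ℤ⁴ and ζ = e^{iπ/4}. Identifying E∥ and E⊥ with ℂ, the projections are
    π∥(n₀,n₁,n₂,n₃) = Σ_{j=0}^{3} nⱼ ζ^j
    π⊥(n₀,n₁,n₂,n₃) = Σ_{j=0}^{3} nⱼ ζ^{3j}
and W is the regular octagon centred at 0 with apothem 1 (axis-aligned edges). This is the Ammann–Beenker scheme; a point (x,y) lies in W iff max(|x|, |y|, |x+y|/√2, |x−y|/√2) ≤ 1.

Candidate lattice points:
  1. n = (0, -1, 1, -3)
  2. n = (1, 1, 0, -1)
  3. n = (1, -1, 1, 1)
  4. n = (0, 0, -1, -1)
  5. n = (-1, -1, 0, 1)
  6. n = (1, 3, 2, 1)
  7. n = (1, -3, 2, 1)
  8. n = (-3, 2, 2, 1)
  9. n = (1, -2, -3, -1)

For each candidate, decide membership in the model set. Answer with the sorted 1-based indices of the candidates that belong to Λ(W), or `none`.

2, 4, 5, 6

Internal map: ζ^{3j} for j=0..3 gives (1,0), (−√2/2,√2/2), (0,−1), (√2/2,√2/2).
candidate 1: n = (0, -1, 1, -3) → π⊥ ≈ (-1.414214, -3.828427); max(|x|,|y|,|x±y|/√2) = 3.828427 > 1 ⇒ ∉ W
candidate 2: n = (1, 1, 0, -1) → π⊥ ≈ (-0.414214, +0.000000); max(|x|,|y|,|x±y|/√2) = 0.414214 ≤ 1 ⇒ ∈ W
candidate 3: n = (1, -1, 1, 1) → π⊥ ≈ (+2.414214, -1.000000); max(|x|,|y|,|x±y|/√2) = 2.414214 > 1 ⇒ ∉ W
candidate 4: n = (0, 0, -1, -1) → π⊥ ≈ (-0.707107, +0.292893); max(|x|,|y|,|x±y|/√2) = 0.707107 ≤ 1 ⇒ ∈ W
candidate 5: n = (-1, -1, 0, 1) → π⊥ ≈ (+0.414214, +0.000000); max(|x|,|y|,|x±y|/√2) = 0.414214 ≤ 1 ⇒ ∈ W
candidate 6: n = (1, 3, 2, 1) → π⊥ ≈ (-0.414214, +0.828427); max(|x|,|y|,|x±y|/√2) = 0.878680 ≤ 1 ⇒ ∈ W
candidate 7: n = (1, -3, 2, 1) → π⊥ ≈ (+3.828427, -3.414214); max(|x|,|y|,|x±y|/√2) = 5.121320 > 1 ⇒ ∉ W
candidate 8: n = (-3, 2, 2, 1) → π⊥ ≈ (-3.707107, +0.121320); max(|x|,|y|,|x±y|/√2) = 3.707107 > 1 ⇒ ∉ W
candidate 9: n = (1, -2, -3, -1) → π⊥ ≈ (+1.707107, +0.878680); max(|x|,|y|,|x±y|/√2) = 1.828427 > 1 ⇒ ∉ W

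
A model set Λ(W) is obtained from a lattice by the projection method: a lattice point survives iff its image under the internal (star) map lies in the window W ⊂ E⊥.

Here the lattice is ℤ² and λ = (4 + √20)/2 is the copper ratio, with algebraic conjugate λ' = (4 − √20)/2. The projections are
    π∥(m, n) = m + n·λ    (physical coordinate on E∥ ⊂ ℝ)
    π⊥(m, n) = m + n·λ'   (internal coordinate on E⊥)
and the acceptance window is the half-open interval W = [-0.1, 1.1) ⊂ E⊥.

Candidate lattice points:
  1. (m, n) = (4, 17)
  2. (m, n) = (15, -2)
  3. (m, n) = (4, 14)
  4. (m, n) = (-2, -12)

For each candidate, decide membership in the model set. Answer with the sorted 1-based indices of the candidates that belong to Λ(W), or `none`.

1, 3, 4

Compute λ' = (4−√20)/2 = -0.2361, so π⊥(m,n) = m -0.2361·n.
[1] lift (4,17): star map gives -0.0132; window check -0.1 ≤ -0.0132 < 1.1 is true → IN Λ
[2] lift (15,-2): star map gives 15.4721; window check -0.1 ≤ 15.4721 < 1.1 is false → out
[3] lift (4,14): star map gives 0.6950; window check -0.1 ≤ 0.6950 < 1.1 is true → IN Λ
[4] lift (-2,-12): star map gives 0.8328; window check -0.1 ≤ 0.8328 < 1.1 is true → IN Λ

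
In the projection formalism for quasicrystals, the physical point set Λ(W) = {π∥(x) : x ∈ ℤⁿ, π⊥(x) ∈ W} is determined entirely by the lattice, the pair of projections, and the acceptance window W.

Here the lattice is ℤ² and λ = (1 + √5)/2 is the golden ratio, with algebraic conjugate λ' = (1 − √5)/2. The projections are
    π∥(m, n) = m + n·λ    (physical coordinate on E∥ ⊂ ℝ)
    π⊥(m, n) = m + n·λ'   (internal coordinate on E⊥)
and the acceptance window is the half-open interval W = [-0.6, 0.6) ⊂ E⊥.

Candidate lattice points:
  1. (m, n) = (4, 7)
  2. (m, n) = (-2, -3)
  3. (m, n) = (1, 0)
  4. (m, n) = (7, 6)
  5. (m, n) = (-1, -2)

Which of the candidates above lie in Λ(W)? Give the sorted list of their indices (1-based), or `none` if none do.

Numerically λ ≈ 1.618034 and λ' = −1/λ ≈ -0.618034.
#1 (4,7): internal coord 4 + (7)·λ' = -0.326238; -0.326238 ∈ [-0.6, 0.6) → IN Λ
#2 (-2,-3): internal coord -2 + (-3)·λ' = -0.145898; -0.145898 ∈ [-0.6, 0.6) → IN Λ
#3 (1,0): internal coord 1 + (0)·λ' = +1.000000; +1.000000 ∉ [-0.6, 0.6) → out
#4 (7,6): internal coord 7 + (6)·λ' = +3.291796; +3.291796 ∉ [-0.6, 0.6) → out
#5 (-1,-2): internal coord -1 + (-2)·λ' = +0.236068; +0.236068 ∈ [-0.6, 0.6) → IN Λ

1, 2, 5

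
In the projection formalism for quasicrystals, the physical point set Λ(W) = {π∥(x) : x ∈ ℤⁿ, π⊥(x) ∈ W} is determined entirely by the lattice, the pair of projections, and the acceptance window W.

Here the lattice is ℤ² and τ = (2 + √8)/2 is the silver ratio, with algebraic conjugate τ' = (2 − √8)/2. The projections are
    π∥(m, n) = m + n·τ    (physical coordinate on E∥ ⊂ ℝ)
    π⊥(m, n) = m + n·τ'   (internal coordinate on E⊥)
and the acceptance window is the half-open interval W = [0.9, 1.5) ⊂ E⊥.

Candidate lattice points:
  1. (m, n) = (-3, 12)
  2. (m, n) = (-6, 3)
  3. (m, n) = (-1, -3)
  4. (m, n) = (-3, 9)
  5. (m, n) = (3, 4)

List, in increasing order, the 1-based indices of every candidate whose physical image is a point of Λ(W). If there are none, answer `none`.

Compute τ' = (2−√8)/2 = -0.414214, so π⊥(m,n) = m -0.414214·n.
#1 (-3,12): internal coord -3 + (12)·τ' = -7.970563; -7.970563 ∉ [0.9, 1.5) → out
#2 (-6,3): internal coord -6 + (3)·τ' = -7.242641; -7.242641 ∉ [0.9, 1.5) → out
#3 (-1,-3): internal coord -1 + (-3)·τ' = +0.242641; +0.242641 ∉ [0.9, 1.5) → out
#4 (-3,9): internal coord -3 + (9)·τ' = -6.727922; -6.727922 ∉ [0.9, 1.5) → out
#5 (3,4): internal coord 3 + (4)·τ' = +1.343146; +1.343146 ∈ [0.9, 1.5) → IN Λ

5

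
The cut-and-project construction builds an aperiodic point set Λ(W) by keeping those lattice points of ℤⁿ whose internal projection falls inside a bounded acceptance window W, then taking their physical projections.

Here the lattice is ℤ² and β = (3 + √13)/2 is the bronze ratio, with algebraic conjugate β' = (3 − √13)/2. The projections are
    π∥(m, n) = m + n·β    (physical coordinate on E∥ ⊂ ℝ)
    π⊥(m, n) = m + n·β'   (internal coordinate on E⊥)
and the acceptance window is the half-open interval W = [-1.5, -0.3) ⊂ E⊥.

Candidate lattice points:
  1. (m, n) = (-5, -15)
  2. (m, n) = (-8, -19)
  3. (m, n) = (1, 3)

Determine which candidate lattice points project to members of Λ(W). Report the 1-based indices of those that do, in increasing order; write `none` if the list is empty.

β' = (3−√13)/2 ≈ -0.3028.
#1 (-5,-15): internal coord -5 + (-15)·β' = -0.4584; -0.4584 ∈ [-1.5, -0.3) → IN Λ
#2 (-8,-19): internal coord -8 + (-19)·β' = -2.2473; -2.2473 ∉ [-1.5, -0.3) → out
#3 (1,3): internal coord 1 + (3)·β' = +0.0917; +0.0917 ∉ [-1.5, -0.3) → out

1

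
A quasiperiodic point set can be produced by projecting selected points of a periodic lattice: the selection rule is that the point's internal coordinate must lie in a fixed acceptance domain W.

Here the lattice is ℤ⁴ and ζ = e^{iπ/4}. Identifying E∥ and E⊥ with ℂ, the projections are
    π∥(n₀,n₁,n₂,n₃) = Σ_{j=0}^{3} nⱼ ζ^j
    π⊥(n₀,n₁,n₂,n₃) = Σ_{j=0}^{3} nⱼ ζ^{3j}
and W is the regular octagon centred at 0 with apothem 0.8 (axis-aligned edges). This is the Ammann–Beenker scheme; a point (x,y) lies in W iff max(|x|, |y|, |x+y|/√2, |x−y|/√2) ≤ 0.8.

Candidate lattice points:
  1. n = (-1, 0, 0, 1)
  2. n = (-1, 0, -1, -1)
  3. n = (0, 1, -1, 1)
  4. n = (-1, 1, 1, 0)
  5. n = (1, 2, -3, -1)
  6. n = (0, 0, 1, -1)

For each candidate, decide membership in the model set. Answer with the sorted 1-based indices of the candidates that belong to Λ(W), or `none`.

π⊥(n) = n₀ + n₁ζ³ + n₂ζ⁶ + n₃ζ⁹ where ζ = e^{iπ/4}.
candidate 1: n = (-1, 0, 0, 1) → π⊥ ≈ (-0.29289, +0.70711); max(|x|,|y|,|x±y|/√2) = 0.70711 ≤ 0.8 ⇒ ∈ W
candidate 2: n = (-1, 0, -1, -1) → π⊥ ≈ (-1.70711, +0.29289); max(|x|,|y|,|x±y|/√2) = 1.70711 > 0.8 ⇒ ∉ W
candidate 3: n = (0, 1, -1, 1) → π⊥ ≈ (+0.00000, +2.41421); max(|x|,|y|,|x±y|/√2) = 2.41421 > 0.8 ⇒ ∉ W
candidate 4: n = (-1, 1, 1, 0) → π⊥ ≈ (-1.70711, -0.29289); max(|x|,|y|,|x±y|/√2) = 1.70711 > 0.8 ⇒ ∉ W
candidate 5: n = (1, 2, -3, -1) → π⊥ ≈ (-1.12132, +3.70711); max(|x|,|y|,|x±y|/√2) = 3.70711 > 0.8 ⇒ ∉ W
candidate 6: n = (0, 0, 1, -1) → π⊥ ≈ (-0.70711, -1.70711); max(|x|,|y|,|x±y|/√2) = 1.70711 > 0.8 ⇒ ∉ W

1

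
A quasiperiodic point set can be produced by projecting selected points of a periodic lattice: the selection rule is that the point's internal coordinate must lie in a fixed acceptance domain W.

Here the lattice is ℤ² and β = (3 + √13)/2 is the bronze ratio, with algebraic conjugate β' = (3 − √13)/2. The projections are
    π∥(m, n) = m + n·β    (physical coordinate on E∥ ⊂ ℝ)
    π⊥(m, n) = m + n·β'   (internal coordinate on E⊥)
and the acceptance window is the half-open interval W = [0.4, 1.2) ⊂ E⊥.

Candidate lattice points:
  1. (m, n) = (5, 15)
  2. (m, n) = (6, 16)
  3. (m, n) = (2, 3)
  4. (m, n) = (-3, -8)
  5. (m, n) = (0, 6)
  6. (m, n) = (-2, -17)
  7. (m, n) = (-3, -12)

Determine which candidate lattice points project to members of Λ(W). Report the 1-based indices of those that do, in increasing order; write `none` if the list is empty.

Compute β' = (3−√13)/2 = -0.30278, so π⊥(m,n) = m -0.30278·n.
#1 (5,15): internal coord 5 + (15)·β' = +0.45837; +0.45837 ∈ [0.4, 1.2) → IN Λ
#2 (6,16): internal coord 6 + (16)·β' = +1.15559; +1.15559 ∈ [0.4, 1.2) → IN Λ
#3 (2,3): internal coord 2 + (3)·β' = +1.09167; +1.09167 ∈ [0.4, 1.2) → IN Λ
#4 (-3,-8): internal coord -3 + (-8)·β' = -0.57779; -0.57779 ∉ [0.4, 1.2) → out
#5 (0,6): internal coord 0 + (6)·β' = -1.81665; -1.81665 ∉ [0.4, 1.2) → out
#6 (-2,-17): internal coord -2 + (-17)·β' = +3.14719; +3.14719 ∉ [0.4, 1.2) → out
#7 (-3,-12): internal coord -3 + (-12)·β' = +0.63331; +0.63331 ∈ [0.4, 1.2) → IN Λ

1, 2, 3, 7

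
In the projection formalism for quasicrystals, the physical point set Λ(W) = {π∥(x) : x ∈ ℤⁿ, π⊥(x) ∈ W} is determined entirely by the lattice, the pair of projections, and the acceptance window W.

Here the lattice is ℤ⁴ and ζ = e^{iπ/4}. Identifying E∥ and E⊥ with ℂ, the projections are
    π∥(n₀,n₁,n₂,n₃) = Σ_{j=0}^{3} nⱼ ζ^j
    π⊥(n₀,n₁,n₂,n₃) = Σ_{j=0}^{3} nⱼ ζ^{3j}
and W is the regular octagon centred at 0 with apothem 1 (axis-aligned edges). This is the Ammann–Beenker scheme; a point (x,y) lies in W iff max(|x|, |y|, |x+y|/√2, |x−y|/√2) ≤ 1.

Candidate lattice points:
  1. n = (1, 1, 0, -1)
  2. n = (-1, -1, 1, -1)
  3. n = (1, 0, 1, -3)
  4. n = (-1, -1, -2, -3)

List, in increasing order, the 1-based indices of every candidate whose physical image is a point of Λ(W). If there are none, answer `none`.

With ζ = e^{iπ/4} the internal vectors are ζ^0,ζ^3,ζ^6,ζ^9.
candidate 1: n = (1, 1, 0, -1) → π⊥ ≈ (-0.4142, +0.0000); max(|x|,|y|,|x±y|/√2) = 0.4142 ≤ 1 ⇒ ∈ W
candidate 2: n = (-1, -1, 1, -1) → π⊥ ≈ (-1.0000, -2.4142); max(|x|,|y|,|x±y|/√2) = 2.4142 > 1 ⇒ ∉ W
candidate 3: n = (1, 0, 1, -3) → π⊥ ≈ (-1.1213, -3.1213); max(|x|,|y|,|x±y|/√2) = 3.1213 > 1 ⇒ ∉ W
candidate 4: n = (-1, -1, -2, -3) → π⊥ ≈ (-2.4142, -0.8284); max(|x|,|y|,|x±y|/√2) = 2.4142 > 1 ⇒ ∉ W

1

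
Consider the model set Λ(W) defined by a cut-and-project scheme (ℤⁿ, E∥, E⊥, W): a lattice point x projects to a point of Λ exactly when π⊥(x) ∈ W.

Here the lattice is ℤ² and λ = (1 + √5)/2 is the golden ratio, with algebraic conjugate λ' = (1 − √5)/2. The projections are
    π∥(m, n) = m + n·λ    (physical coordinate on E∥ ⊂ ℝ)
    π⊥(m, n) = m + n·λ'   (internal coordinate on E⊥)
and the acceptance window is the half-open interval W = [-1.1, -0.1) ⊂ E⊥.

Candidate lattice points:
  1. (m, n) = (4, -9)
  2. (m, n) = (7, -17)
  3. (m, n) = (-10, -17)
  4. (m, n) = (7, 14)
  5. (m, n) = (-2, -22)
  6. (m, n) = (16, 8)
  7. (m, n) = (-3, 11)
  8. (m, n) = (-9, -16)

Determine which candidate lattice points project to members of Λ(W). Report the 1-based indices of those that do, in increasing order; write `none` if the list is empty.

none

λ' = (1−√5)/2 ≈ -0.61803.
#1 (4,-9): internal coord 4 + (-9)·λ' = +9.56231; +9.56231 ∉ [-1.1, -0.1) → out
#2 (7,-17): internal coord 7 + (-17)·λ' = +17.50658; +17.50658 ∉ [-1.1, -0.1) → out
#3 (-10,-17): internal coord -10 + (-17)·λ' = +0.50658; +0.50658 ∉ [-1.1, -0.1) → out
#4 (7,14): internal coord 7 + (14)·λ' = -1.65248; -1.65248 ∉ [-1.1, -0.1) → out
#5 (-2,-22): internal coord -2 + (-22)·λ' = +11.59675; +11.59675 ∉ [-1.1, -0.1) → out
#6 (16,8): internal coord 16 + (8)·λ' = +11.05573; +11.05573 ∉ [-1.1, -0.1) → out
#7 (-3,11): internal coord -3 + (11)·λ' = -9.79837; -9.79837 ∉ [-1.1, -0.1) → out
#8 (-9,-16): internal coord -9 + (-16)·λ' = +0.88854; +0.88854 ∉ [-1.1, -0.1) → out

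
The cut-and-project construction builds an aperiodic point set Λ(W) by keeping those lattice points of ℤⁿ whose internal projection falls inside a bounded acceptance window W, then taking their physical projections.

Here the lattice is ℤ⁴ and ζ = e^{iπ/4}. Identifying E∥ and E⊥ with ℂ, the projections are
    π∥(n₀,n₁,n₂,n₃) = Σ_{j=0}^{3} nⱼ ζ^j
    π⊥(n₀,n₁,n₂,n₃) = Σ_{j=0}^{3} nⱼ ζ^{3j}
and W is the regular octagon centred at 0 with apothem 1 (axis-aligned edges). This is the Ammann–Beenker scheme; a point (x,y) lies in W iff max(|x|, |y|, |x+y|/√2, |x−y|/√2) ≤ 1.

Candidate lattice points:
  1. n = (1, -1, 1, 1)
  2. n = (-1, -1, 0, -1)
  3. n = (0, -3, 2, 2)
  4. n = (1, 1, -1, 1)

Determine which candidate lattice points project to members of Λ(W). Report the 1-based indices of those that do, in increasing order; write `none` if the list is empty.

Internal map: ζ^{3j} for j=0..3 gives (1,0), (−√2/2,√2/2), (0,−1), (√2/2,√2/2).
candidate 1: n = (1, -1, 1, 1) → π⊥ ≈ (+2.4142, -1.0000); max(|x|,|y|,|x±y|/√2) = 2.4142 > 1 ⇒ ∉ W
candidate 2: n = (-1, -1, 0, -1) → π⊥ ≈ (-1.0000, -1.4142); max(|x|,|y|,|x±y|/√2) = 1.7071 > 1 ⇒ ∉ W
candidate 3: n = (0, -3, 2, 2) → π⊥ ≈ (+3.5355, -2.7071); max(|x|,|y|,|x±y|/√2) = 4.4142 > 1 ⇒ ∉ W
candidate 4: n = (1, 1, -1, 1) → π⊥ ≈ (+1.0000, +2.4142); max(|x|,|y|,|x±y|/√2) = 2.4142 > 1 ⇒ ∉ W

none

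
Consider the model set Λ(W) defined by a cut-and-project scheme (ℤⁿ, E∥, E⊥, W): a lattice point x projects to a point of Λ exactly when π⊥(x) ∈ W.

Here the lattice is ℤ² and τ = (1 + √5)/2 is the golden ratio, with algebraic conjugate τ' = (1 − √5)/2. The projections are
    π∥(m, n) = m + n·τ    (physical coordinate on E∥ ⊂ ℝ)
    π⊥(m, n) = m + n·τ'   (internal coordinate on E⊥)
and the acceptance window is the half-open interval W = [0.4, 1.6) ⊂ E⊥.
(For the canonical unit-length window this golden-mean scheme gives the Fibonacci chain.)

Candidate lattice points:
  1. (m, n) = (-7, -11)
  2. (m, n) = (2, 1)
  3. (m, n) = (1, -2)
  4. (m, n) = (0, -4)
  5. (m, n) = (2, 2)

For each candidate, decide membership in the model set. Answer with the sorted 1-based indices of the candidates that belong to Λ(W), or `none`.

Compute τ' = (1−√5)/2 = -0.618034, so π⊥(m,n) = m -0.618034·n.
candidate 1: (m,n)=(-7,-11) → π∥ = -7-11·τ ≈ -24.798374, π⊥ = -7-11·τ' ≈ -0.201626 ∉ [0.4, 1.6) ⇒ out
candidate 2: (m,n)=(2,1) → π∥ = 2+1·τ ≈ 3.618034, π⊥ = 2+1·τ' ≈ 1.381966 ∈ [0.4, 1.6) ⇒ IN Λ
candidate 3: (m,n)=(1,-2) → π∥ = 1-2·τ ≈ -2.236068, π⊥ = 1-2·τ' ≈ 2.236068 ∉ [0.4, 1.6) ⇒ out
candidate 4: (m,n)=(0,-4) → π∥ = 0-4·τ ≈ -6.472136, π⊥ = 0-4·τ' ≈ 2.472136 ∉ [0.4, 1.6) ⇒ out
candidate 5: (m,n)=(2,2) → π∥ = 2+2·τ ≈ 5.236068, π⊥ = 2+2·τ' ≈ 0.763932 ∈ [0.4, 1.6) ⇒ IN Λ

2, 5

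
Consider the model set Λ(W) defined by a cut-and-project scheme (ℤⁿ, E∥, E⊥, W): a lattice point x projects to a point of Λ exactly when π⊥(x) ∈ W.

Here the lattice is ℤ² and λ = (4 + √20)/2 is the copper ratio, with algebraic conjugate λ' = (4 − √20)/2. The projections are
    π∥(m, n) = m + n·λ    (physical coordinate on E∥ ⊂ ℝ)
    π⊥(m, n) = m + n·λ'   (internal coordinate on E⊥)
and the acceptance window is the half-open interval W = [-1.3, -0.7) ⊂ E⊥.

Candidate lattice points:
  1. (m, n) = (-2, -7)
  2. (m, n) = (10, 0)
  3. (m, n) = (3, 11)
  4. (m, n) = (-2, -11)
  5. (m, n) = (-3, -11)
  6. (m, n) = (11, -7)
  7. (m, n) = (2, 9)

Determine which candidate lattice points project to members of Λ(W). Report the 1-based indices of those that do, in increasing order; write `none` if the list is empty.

none

Numerically λ ≈ 4.2361 and λ' = −1/λ ≈ -0.2361.
[1] lift (-2,-7): star map gives -0.3475; window check -1.3 ≤ -0.3475 < -0.7 is false → out
[2] lift (10,0): star map gives 10.0000; window check -1.3 ≤ 10.0000 < -0.7 is false → out
[3] lift (3,11): star map gives 0.4033; window check -1.3 ≤ 0.4033 < -0.7 is false → out
[4] lift (-2,-11): star map gives 0.5967; window check -1.3 ≤ 0.5967 < -0.7 is false → out
[5] lift (-3,-11): star map gives -0.4033; window check -1.3 ≤ -0.4033 < -0.7 is false → out
[6] lift (11,-7): star map gives 12.6525; window check -1.3 ≤ 12.6525 < -0.7 is false → out
[7] lift (2,9): star map gives -0.1246; window check -1.3 ≤ -0.1246 < -0.7 is false → out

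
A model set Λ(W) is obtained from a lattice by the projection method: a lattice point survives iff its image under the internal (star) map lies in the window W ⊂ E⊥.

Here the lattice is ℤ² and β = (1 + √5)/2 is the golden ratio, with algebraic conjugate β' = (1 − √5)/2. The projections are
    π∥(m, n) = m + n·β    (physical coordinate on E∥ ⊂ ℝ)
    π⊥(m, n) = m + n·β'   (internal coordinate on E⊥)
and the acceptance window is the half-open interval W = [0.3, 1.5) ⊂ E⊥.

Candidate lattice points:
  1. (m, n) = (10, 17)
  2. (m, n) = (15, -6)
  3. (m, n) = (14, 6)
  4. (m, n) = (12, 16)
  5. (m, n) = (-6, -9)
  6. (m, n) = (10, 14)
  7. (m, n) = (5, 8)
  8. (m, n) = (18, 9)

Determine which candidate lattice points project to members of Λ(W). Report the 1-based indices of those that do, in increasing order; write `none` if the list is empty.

Numerically β ≈ 1.6180 and β' = −1/β ≈ -0.6180.
#1 (10,17): internal coord 10 + (17)·β' = -0.5066; -0.5066 ∉ [0.3, 1.5) → out
#2 (15,-6): internal coord 15 + (-6)·β' = +18.7082; +18.7082 ∉ [0.3, 1.5) → out
#3 (14,6): internal coord 14 + (6)·β' = +10.2918; +10.2918 ∉ [0.3, 1.5) → out
#4 (12,16): internal coord 12 + (16)·β' = +2.1115; +2.1115 ∉ [0.3, 1.5) → out
#5 (-6,-9): internal coord -6 + (-9)·β' = -0.4377; -0.4377 ∉ [0.3, 1.5) → out
#6 (10,14): internal coord 10 + (14)·β' = +1.3475; +1.3475 ∈ [0.3, 1.5) → IN Λ
#7 (5,8): internal coord 5 + (8)·β' = +0.0557; +0.0557 ∉ [0.3, 1.5) → out
#8 (18,9): internal coord 18 + (9)·β' = +12.4377; +12.4377 ∉ [0.3, 1.5) → out

6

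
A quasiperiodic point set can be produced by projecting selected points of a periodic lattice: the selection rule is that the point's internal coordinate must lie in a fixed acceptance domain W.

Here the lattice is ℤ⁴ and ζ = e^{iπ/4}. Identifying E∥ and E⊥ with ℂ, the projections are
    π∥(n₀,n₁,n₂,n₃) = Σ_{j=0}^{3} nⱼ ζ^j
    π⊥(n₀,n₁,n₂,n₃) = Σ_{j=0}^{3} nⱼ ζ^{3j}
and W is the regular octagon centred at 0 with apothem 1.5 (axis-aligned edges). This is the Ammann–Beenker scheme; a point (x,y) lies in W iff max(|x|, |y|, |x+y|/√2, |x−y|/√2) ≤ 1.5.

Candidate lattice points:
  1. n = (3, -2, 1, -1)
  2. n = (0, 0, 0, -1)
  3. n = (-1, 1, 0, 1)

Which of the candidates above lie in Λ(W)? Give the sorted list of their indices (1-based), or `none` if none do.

Internal map: ζ^{3j} for j=0..3 gives (1,0), (−√2/2,√2/2), (0,−1), (√2/2,√2/2).
#1 (3, -2, 1, -1): internal (3.7071, -3.1213); octagon support 4.8284 vs apothem 1.5 → ∉ W
#2 (0, 0, 0, -1): internal (-0.7071, -0.7071); octagon support 1.0000 vs apothem 1.5 → ∈ W
#3 (-1, 1, 0, 1): internal (-1.0000, 1.4142); octagon support 1.7071 vs apothem 1.5 → ∉ W

2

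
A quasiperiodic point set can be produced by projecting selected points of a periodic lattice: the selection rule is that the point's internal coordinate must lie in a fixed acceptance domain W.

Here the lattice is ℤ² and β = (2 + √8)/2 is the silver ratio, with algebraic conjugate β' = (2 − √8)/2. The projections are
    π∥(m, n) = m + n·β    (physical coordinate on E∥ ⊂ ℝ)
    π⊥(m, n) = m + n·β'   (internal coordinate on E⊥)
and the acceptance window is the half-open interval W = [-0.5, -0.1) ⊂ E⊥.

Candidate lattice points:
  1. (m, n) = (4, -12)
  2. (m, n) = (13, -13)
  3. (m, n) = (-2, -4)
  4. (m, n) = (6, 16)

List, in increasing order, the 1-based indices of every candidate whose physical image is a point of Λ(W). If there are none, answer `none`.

3

Numerically β ≈ 2.41421 and β' = −1/β ≈ -0.41421.
[1] lift (4,-12): star map gives 8.97056; window check -0.5 ≤ 8.97056 < -0.1 is false → out
[2] lift (13,-13): star map gives 18.38478; window check -0.5 ≤ 18.38478 < -0.1 is false → out
[3] lift (-2,-4): star map gives -0.34315; window check -0.5 ≤ -0.34315 < -0.1 is true → IN Λ
[4] lift (6,16): star map gives -0.62742; window check -0.5 ≤ -0.62742 < -0.1 is false → out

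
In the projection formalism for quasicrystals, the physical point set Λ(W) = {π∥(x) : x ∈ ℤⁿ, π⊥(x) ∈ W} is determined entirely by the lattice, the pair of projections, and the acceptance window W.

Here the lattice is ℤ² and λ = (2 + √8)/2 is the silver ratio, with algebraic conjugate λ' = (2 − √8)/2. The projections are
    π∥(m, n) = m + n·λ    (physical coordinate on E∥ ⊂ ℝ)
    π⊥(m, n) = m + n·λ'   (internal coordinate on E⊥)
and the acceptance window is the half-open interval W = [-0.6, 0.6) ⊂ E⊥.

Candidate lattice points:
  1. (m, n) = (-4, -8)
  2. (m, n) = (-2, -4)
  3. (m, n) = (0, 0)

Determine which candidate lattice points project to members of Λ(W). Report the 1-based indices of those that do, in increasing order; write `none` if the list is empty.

λ' = (2−√8)/2 ≈ -0.414214.
candidate 1: (m,n)=(-4,-8) → π∥ = -4-8·λ ≈ -23.313708, π⊥ = -4-8·λ' ≈ -0.686292 ∉ [-0.6, 0.6) ⇒ out
candidate 2: (m,n)=(-2,-4) → π∥ = -2-4·λ ≈ -11.656854, π⊥ = -2-4·λ' ≈ -0.343146 ∈ [-0.6, 0.6) ⇒ IN Λ
candidate 3: (m,n)=(0,0) → π∥ = 0+0·λ ≈ 0.000000, π⊥ = 0+0·λ' ≈ 0.000000 ∈ [-0.6, 0.6) ⇒ IN Λ

2, 3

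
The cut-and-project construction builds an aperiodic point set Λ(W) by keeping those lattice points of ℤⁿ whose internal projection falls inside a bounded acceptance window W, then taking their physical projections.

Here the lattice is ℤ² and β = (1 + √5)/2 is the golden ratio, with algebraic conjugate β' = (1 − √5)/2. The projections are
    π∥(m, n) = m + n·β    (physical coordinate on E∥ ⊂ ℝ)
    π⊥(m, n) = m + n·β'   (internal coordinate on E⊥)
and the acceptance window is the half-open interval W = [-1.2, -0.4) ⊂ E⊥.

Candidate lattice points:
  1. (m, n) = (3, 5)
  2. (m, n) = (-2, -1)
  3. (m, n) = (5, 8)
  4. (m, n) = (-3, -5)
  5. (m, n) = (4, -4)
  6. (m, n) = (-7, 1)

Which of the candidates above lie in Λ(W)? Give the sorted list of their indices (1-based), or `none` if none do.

Compute β' = (1−√5)/2 = -0.6180, so π⊥(m,n) = m -0.6180·n.
candidate 1: (m,n)=(3,5) → π∥ = 3+5·β ≈ 11.0902, π⊥ = 3+5·β' ≈ -0.0902 ∉ [-1.2, -0.4) ⇒ out
candidate 2: (m,n)=(-2,-1) → π∥ = -2-1·β ≈ -3.6180, π⊥ = -2-1·β' ≈ -1.3820 ∉ [-1.2, -0.4) ⇒ out
candidate 3: (m,n)=(5,8) → π∥ = 5+8·β ≈ 17.9443, π⊥ = 5+8·β' ≈ 0.0557 ∉ [-1.2, -0.4) ⇒ out
candidate 4: (m,n)=(-3,-5) → π∥ = -3-5·β ≈ -11.0902, π⊥ = -3-5·β' ≈ 0.0902 ∉ [-1.2, -0.4) ⇒ out
candidate 5: (m,n)=(4,-4) → π∥ = 4-4·β ≈ -2.4721, π⊥ = 4-4·β' ≈ 6.4721 ∉ [-1.2, -0.4) ⇒ out
candidate 6: (m,n)=(-7,1) → π∥ = -7+1·β ≈ -5.3820, π⊥ = -7+1·β' ≈ -7.6180 ∉ [-1.2, -0.4) ⇒ out

none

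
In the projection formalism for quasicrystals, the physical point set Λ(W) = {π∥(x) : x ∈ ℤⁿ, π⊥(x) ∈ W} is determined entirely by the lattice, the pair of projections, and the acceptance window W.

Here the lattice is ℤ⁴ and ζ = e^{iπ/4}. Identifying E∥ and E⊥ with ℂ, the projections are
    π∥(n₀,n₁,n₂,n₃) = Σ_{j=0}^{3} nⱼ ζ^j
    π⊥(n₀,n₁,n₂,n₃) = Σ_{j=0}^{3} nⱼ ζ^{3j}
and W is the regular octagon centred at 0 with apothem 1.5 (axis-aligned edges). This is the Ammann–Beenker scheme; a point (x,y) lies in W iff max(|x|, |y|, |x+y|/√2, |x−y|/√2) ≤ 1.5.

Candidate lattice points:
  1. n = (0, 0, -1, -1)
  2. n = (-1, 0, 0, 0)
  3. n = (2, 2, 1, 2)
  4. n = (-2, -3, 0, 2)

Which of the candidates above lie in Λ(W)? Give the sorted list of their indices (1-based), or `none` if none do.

1, 2

Internal map: ζ^{3j} for j=0..3 gives (1,0), (−√2/2,√2/2), (0,−1), (√2/2,√2/2).
#1 (0, 0, -1, -1): internal (-0.70711, 0.29289); octagon support 0.70711 vs apothem 1.5 → ∈ W
#2 (-1, 0, 0, 0): internal (-1.00000, 0.00000); octagon support 1.00000 vs apothem 1.5 → ∈ W
#3 (2, 2, 1, 2): internal (2.00000, 1.82843); octagon support 2.70711 vs apothem 1.5 → ∉ W
#4 (-2, -3, 0, 2): internal (1.53553, -0.70711); octagon support 1.58579 vs apothem 1.5 → ∉ W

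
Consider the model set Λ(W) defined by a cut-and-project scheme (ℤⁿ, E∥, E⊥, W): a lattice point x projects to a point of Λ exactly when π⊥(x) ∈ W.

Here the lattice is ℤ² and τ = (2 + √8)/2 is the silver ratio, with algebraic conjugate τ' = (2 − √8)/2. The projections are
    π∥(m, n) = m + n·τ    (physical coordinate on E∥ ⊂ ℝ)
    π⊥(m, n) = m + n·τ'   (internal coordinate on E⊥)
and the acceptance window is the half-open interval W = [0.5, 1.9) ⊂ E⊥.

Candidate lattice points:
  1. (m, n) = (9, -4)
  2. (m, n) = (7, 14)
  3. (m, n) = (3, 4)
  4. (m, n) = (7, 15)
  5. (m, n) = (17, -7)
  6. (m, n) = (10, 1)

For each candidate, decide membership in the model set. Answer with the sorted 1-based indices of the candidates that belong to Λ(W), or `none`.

Compute τ' = (2−√8)/2 = -0.41421, so π⊥(m,n) = m -0.41421·n.
candidate 1: (m,n)=(9,-4) → π∥ = 9-4·τ ≈ -0.65685, π⊥ = 9-4·τ' ≈ 10.65685 ∉ [0.5, 1.9) ⇒ out
candidate 2: (m,n)=(7,14) → π∥ = 7+14·τ ≈ 40.79899, π⊥ = 7+14·τ' ≈ 1.20101 ∈ [0.5, 1.9) ⇒ IN Λ
candidate 3: (m,n)=(3,4) → π∥ = 3+4·τ ≈ 12.65685, π⊥ = 3+4·τ' ≈ 1.34315 ∈ [0.5, 1.9) ⇒ IN Λ
candidate 4: (m,n)=(7,15) → π∥ = 7+15·τ ≈ 43.21320, π⊥ = 7+15·τ' ≈ 0.78680 ∈ [0.5, 1.9) ⇒ IN Λ
candidate 5: (m,n)=(17,-7) → π∥ = 17-7·τ ≈ 0.10051, π⊥ = 17-7·τ' ≈ 19.89949 ∉ [0.5, 1.9) ⇒ out
candidate 6: (m,n)=(10,1) → π∥ = 10+1·τ ≈ 12.41421, π⊥ = 10+1·τ' ≈ 9.58579 ∉ [0.5, 1.9) ⇒ out

2, 3, 4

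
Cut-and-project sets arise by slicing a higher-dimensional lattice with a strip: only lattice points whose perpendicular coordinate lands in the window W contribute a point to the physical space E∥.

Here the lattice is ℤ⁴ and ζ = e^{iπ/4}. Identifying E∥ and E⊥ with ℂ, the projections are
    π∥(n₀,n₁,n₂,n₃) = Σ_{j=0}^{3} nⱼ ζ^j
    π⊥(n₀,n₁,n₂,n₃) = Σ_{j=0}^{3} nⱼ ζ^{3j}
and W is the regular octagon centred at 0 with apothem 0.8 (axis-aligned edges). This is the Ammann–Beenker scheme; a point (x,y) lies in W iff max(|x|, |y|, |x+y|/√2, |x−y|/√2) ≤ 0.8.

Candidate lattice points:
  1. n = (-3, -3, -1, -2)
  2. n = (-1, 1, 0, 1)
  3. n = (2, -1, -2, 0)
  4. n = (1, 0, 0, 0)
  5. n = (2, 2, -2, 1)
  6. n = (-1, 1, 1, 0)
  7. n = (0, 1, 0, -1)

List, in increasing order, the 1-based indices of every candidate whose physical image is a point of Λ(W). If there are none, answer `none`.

π⊥(n) = n₀ + n₁ζ³ + n₂ζ⁶ + n₃ζ⁹ where ζ = e^{iπ/4}.
candidate 1: n = (-3, -3, -1, -2) → π⊥ ≈ (-2.292893, -2.535534); max(|x|,|y|,|x±y|/√2) = 3.414214 > 0.8 ⇒ ∉ W
candidate 2: n = (-1, 1, 0, 1) → π⊥ ≈ (-1.000000, +1.414214); max(|x|,|y|,|x±y|/√2) = 1.707107 > 0.8 ⇒ ∉ W
candidate 3: n = (2, -1, -2, 0) → π⊥ ≈ (+2.707107, +1.292893); max(|x|,|y|,|x±y|/√2) = 2.828427 > 0.8 ⇒ ∉ W
candidate 4: n = (1, 0, 0, 0) → π⊥ ≈ (+1.000000, +0.000000); max(|x|,|y|,|x±y|/√2) = 1.000000 > 0.8 ⇒ ∉ W
candidate 5: n = (2, 2, -2, 1) → π⊥ ≈ (+1.292893, +4.121320); max(|x|,|y|,|x±y|/√2) = 4.121320 > 0.8 ⇒ ∉ W
candidate 6: n = (-1, 1, 1, 0) → π⊥ ≈ (-1.707107, -0.292893); max(|x|,|y|,|x±y|/√2) = 1.707107 > 0.8 ⇒ ∉ W
candidate 7: n = (0, 1, 0, -1) → π⊥ ≈ (-1.414214, +0.000000); max(|x|,|y|,|x±y|/√2) = 1.414214 > 0.8 ⇒ ∉ W

none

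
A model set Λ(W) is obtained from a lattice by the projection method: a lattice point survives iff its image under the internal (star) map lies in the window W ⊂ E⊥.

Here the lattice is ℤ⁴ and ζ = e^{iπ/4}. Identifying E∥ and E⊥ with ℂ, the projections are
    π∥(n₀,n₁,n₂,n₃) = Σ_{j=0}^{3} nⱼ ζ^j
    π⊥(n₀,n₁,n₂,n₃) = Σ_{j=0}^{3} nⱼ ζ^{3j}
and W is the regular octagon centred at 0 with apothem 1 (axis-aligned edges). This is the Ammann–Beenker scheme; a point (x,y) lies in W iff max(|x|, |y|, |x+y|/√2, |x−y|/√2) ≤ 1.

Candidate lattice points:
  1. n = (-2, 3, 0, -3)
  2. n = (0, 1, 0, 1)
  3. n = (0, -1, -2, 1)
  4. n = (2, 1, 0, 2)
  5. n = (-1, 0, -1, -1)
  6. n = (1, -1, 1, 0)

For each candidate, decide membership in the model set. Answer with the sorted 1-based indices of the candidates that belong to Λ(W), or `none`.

none

Internal map: ζ^{3j} for j=0..3 gives (1,0), (−√2/2,√2/2), (0,−1), (√2/2,√2/2).
candidate 1: n = (-2, 3, 0, -3) → π⊥ ≈ (-6.24264, +0.00000); max(|x|,|y|,|x±y|/√2) = 6.24264 > 1 ⇒ ∉ W
candidate 2: n = (0, 1, 0, 1) → π⊥ ≈ (+0.00000, +1.41421); max(|x|,|y|,|x±y|/√2) = 1.41421 > 1 ⇒ ∉ W
candidate 3: n = (0, -1, -2, 1) → π⊥ ≈ (+1.41421, +2.00000); max(|x|,|y|,|x±y|/√2) = 2.41421 > 1 ⇒ ∉ W
candidate 4: n = (2, 1, 0, 2) → π⊥ ≈ (+2.70711, +2.12132); max(|x|,|y|,|x±y|/√2) = 3.41421 > 1 ⇒ ∉ W
candidate 5: n = (-1, 0, -1, -1) → π⊥ ≈ (-1.70711, +0.29289); max(|x|,|y|,|x±y|/√2) = 1.70711 > 1 ⇒ ∉ W
candidate 6: n = (1, -1, 1, 0) → π⊥ ≈ (+1.70711, -1.70711); max(|x|,|y|,|x±y|/√2) = 2.41421 > 1 ⇒ ∉ W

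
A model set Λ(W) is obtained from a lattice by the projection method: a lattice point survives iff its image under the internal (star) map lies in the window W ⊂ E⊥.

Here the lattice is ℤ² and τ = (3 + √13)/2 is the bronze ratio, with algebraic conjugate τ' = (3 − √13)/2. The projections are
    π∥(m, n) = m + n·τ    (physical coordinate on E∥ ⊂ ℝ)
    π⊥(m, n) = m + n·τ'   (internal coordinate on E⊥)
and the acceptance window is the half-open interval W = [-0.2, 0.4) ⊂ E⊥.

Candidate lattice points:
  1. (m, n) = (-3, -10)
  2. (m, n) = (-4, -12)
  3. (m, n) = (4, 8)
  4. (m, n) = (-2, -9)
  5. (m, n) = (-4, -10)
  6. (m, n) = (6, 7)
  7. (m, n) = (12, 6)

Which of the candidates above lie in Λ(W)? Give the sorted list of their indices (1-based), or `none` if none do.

Numerically τ ≈ 3.30278 and τ' = −1/τ ≈ -0.30278.
[1] lift (-3,-10): star map gives 0.02776; window check -0.2 ≤ 0.02776 < 0.4 is true → IN Λ
[2] lift (-4,-12): star map gives -0.36669; window check -0.2 ≤ -0.36669 < 0.4 is false → out
[3] lift (4,8): star map gives 1.57779; window check -0.2 ≤ 1.57779 < 0.4 is false → out
[4] lift (-2,-9): star map gives 0.72498; window check -0.2 ≤ 0.72498 < 0.4 is false → out
[5] lift (-4,-10): star map gives -0.97224; window check -0.2 ≤ -0.97224 < 0.4 is false → out
[6] lift (6,7): star map gives 3.88057; window check -0.2 ≤ 3.88057 < 0.4 is false → out
[7] lift (12,6): star map gives 10.18335; window check -0.2 ≤ 10.18335 < 0.4 is false → out

1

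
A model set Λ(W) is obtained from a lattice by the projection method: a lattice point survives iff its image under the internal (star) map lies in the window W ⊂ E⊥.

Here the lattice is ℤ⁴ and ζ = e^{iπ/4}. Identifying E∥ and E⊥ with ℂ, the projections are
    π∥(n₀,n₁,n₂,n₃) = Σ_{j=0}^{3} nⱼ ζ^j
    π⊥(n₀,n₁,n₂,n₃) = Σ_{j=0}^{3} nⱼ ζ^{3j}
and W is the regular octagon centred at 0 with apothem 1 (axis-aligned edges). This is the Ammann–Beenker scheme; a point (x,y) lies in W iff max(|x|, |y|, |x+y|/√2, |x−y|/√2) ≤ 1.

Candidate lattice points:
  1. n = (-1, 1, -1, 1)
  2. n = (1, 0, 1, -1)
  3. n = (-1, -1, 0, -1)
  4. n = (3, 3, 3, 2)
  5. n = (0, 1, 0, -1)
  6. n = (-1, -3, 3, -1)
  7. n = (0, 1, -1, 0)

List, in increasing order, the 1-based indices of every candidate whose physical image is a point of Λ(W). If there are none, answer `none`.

π⊥(n) = n₀ + n₁ζ³ + n₂ζ⁶ + n₃ζ⁹ where ζ = e^{iπ/4}.
#1 (-1, 1, -1, 1): internal (-1.000000, 2.414214); octagon support 2.414214 vs apothem 1 → ∉ W
#2 (1, 0, 1, -1): internal (0.292893, -1.707107); octagon support 1.707107 vs apothem 1 → ∉ W
#3 (-1, -1, 0, -1): internal (-1.000000, -1.414214); octagon support 1.707107 vs apothem 1 → ∉ W
#4 (3, 3, 3, 2): internal (2.292893, 0.535534); octagon support 2.292893 vs apothem 1 → ∉ W
#5 (0, 1, 0, -1): internal (-1.414214, 0.000000); octagon support 1.414214 vs apothem 1 → ∉ W
#6 (-1, -3, 3, -1): internal (0.414214, -5.828427); octagon support 5.828427 vs apothem 1 → ∉ W
#7 (0, 1, -1, 0): internal (-0.707107, 1.707107); octagon support 1.707107 vs apothem 1 → ∉ W

none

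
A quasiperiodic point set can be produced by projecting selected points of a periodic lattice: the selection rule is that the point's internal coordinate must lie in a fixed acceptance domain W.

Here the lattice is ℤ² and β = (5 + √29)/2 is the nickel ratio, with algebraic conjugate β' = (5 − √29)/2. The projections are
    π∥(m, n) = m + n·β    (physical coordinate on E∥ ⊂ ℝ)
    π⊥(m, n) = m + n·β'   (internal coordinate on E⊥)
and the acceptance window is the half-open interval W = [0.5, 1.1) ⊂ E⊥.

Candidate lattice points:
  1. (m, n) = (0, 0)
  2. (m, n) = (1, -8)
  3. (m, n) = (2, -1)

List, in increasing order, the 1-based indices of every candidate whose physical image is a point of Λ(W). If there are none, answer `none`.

Numerically β ≈ 5.19258 and β' = −1/β ≈ -0.19258.
candidate 1: (m,n)=(0,0) → π∥ = 0+0·β ≈ 0.00000, π⊥ = 0+0·β' ≈ 0.00000 ∉ [0.5, 1.1) ⇒ out
candidate 2: (m,n)=(1,-8) → π∥ = 1-8·β ≈ -40.54066, π⊥ = 1-8·β' ≈ 2.54066 ∉ [0.5, 1.1) ⇒ out
candidate 3: (m,n)=(2,-1) → π∥ = 2-1·β ≈ -3.19258, π⊥ = 2-1·β' ≈ 2.19258 ∉ [0.5, 1.1) ⇒ out

none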